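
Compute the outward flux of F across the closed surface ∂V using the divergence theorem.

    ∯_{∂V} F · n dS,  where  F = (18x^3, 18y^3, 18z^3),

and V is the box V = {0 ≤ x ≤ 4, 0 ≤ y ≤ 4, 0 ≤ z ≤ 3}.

By the divergence theorem,

    ∯_{∂V} F · n dS = ∭_V (∇ · F) dV.

Compute the divergence:
    ∇ · F = ∂F_x/∂x + ∂F_y/∂y + ∂F_z/∂z = 54x^2 + 54y^2 + 54z^2.

V is a rectangular box, so dV = dx dy dz with 0 ≤ x ≤ 4, 0 ≤ y ≤ 4, 0 ≤ z ≤ 3.

Integrate (54x^2 + 54y^2 + 54z^2) over V as an iterated integral:

    ∭_V (∇·F) dV = ∫_0^{4} ∫_0^{4} ∫_0^{3} (54x^2 + 54y^2 + 54z^2) dz dy dx.

Inner (z from 0 to 3): 162x^2 + 162y^2 + 486.
Middle (y from 0 to 4): 648x^2 + 5400.
Outer (x from 0 to 4): 35424.

Therefore ∯_{∂V} F · n dS = 35424.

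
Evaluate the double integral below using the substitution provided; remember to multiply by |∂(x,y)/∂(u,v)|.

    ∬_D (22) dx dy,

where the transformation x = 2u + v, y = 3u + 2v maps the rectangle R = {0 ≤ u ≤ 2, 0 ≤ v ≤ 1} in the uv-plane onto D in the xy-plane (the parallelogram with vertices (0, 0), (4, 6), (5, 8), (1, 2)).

Compute the Jacobian determinant of (x, y) with respect to (u, v):

    ∂(x,y)/∂(u,v) = | 2  1 | = (2)(2) - (1)(3) = 1.
                   | 3  2 |

Its absolute value is |J| = 1 (the area scaling factor).

Substituting x = 2u + v, y = 3u + 2v into the integrand,

    22 → 22,

so the integral becomes

    ∬_R (22) · |J| du dv = ∫_0^2 ∫_0^1 (22) dv du.

Inner (v): 22.
Outer (u): 44.

Therefore ∬_D (22) dx dy = 44.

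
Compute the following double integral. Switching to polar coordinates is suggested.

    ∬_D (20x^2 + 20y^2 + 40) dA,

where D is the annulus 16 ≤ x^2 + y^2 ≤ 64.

The region D is 4 ≤ r ≤ 8, 0 ≤ θ ≤ 2π in polar coordinates, where x = r cos(θ), y = r sin(θ), and dA = r dr dθ.

Under the substitution, the integrand becomes 20r^2 + 40, so

    ∬_D (20x^2 + 20y^2 + 40) dA = ∫_{0}^{2π} ∫_{4}^{8} (20r^2 + 40) · r dr dθ.

Inner integral (in r): ∫_{4}^{8} (20r^2 + 40) · r dr = 20160.

Outer integral (in θ): ∫_{0}^{2π} (20160) dθ = 40320π.

Therefore ∬_D (20x^2 + 20y^2 + 40) dA = 40320π.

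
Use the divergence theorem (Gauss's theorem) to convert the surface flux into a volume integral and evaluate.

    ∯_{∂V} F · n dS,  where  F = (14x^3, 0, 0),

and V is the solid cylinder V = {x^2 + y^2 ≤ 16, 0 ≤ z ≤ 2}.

By the divergence theorem,

    ∯_{∂V} F · n dS = ∭_V (∇ · F) dV.

Compute the divergence:
    ∇ · F = ∂F_x/∂x + ∂F_y/∂y + ∂F_z/∂z = 42x^2 + 0 + 0 = 42x^2.

In cylindrical coordinates, x = r cos(θ), y = r sin(θ), z = z, dV = r dr dθ dz, with 0 ≤ r ≤ 4, 0 ≤ θ ≤ 2π, 0 ≤ z ≤ 2.

The integrand, after substitution and multiplying by the volume element, becomes (42r^2cos(θ)^2) · r, so

    ∭_V (∇·F) dV = ∫_0^{2π} ∫_0^{4} ∫_0^{2} (42r^2cos(θ)^2) · r dz dr dθ.

Inner (z from 0 to 2): 84r^3cos(θ)^2.
Middle (r from 0 to 4): 5376cos(θ)^2.
Outer (θ from 0 to 2π): 5376π.

Therefore ∯_{∂V} F · n dS = 5376π.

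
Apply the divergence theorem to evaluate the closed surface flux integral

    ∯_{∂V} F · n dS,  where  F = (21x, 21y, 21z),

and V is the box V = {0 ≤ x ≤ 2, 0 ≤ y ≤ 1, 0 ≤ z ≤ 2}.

By the divergence theorem,

    ∯_{∂V} F · n dS = ∭_V (∇ · F) dV.

Compute the divergence:
    ∇ · F = ∂F_x/∂x + ∂F_y/∂y + ∂F_z/∂z = 21 + 21 + 21 = 63.

V is a rectangular box, so dV = dx dy dz with 0 ≤ x ≤ 2, 0 ≤ y ≤ 1, 0 ≤ z ≤ 2.

Integrate (63) over V as an iterated integral:

    ∭_V (∇·F) dV = ∫_0^{2} ∫_0^{1} ∫_0^{2} (63) dz dy dx.

Inner (z from 0 to 2): 126.
Middle (y from 0 to 1): 126.
Outer (x from 0 to 2): 252.

Therefore ∯_{∂V} F · n dS = 252.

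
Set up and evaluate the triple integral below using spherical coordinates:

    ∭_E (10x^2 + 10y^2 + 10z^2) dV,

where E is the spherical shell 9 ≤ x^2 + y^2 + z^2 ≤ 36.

In spherical coordinates, x = ρ sin(φ) cos(θ), y = ρ sin(φ) sin(θ), z = ρ cos(φ), and dV = ρ^2 sin(φ) dρ dφ dθ.

The integrand becomes 10ρ^2, so

    ∭_E (10x^2 + 10y^2 + 10z^2) dV = ∫_{0}^{2π} ∫_{0}^{π} ∫_{3}^{6} (10ρ^2) · ρ^2 sin(φ) dρ dφ dθ.

Inner (ρ): 15066sin(φ).
Middle (φ): 30132.
Outer (θ): 60264π.

Therefore the triple integral equals 60264π.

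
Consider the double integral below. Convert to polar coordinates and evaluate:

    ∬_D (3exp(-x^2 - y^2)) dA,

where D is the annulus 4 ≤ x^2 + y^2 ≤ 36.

The region D is 2 ≤ r ≤ 6, 0 ≤ θ ≤ 2π in polar coordinates, where x = r cos(θ), y = r sin(θ), and dA = r dr dθ.

Under the substitution, the integrand becomes 3exp(-r^2), so

    ∬_D (3exp(-x^2 - y^2)) dA = ∫_{0}^{2π} ∫_{2}^{6} (3exp(-r^2)) · r dr dθ.

Inner integral (in r): ∫_{2}^{6} (3exp(-r^2)) · r dr = -(3 - 3exp(32))exp(-36)/2.

Outer integral (in θ): ∫_{0}^{2π} (-(3 - 3exp(32))exp(-36)/2) dθ = -3π (1 - exp(32))exp(-36).

Therefore ∬_D (3exp(-x^2 - y^2)) dA = -3π (1 - exp(32))exp(-36).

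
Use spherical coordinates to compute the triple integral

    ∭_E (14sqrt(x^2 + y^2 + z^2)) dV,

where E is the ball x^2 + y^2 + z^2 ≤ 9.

In spherical coordinates, x = ρ sin(φ) cos(θ), y = ρ sin(φ) sin(θ), z = ρ cos(φ), and dV = ρ^2 sin(φ) dρ dφ dθ.

The integrand becomes 14ρ, so

    ∭_E (14sqrt(x^2 + y^2 + z^2)) dV = ∫_{0}^{2π} ∫_{0}^{π} ∫_{0}^{3} (14ρ) · ρ^2 sin(φ) dρ dφ dθ.

Inner (ρ): 567sin(φ)/2.
Middle (φ): 567.
Outer (θ): 1134π.

Therefore the triple integral equals 1134π.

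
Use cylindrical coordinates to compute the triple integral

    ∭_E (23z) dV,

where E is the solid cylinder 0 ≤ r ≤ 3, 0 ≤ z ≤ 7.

In cylindrical coordinates, x = r cos(θ), y = r sin(θ), z = z, and dV = r dr dθ dz.

The integrand becomes 23z, so

    ∭_E (23z) dV = ∫_{0}^{2π} ∫_{0}^{3} ∫_{0}^{7} (23z) · r dz dr dθ.

Inner (z): 1127r/2.
Middle (r from 0 to 3): 10143/4.
Outer (θ): 10143π/2.

Therefore the triple integral equals 10143π/2.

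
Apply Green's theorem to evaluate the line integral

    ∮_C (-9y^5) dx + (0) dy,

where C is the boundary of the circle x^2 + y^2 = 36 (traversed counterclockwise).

Green's theorem converts the closed line integral into a double integral over the enclosed region D:

    ∮_C P dx + Q dy = ∬_D (∂Q/∂x - ∂P/∂y) dA.

Here P = -9y^5, Q = 0, so

    ∂Q/∂x = 0,    ∂P/∂y = -45y^4,
    ∂Q/∂x - ∂P/∂y = 45y^4.

D is the region x^2 + y^2 ≤ 36. Evaluating the double integral:

In polar coordinates (x = r cos θ, y = r sin θ, dA = r dr dθ) the integrand becomes 45r^4sin(θ)^4, so

    ∬_D (45y^4) dA = ∫_0^{2π} ∫_0^{6} (45r^4sin(θ)^4) · r dr dθ.

Inner (r from 0 to 6): 349920sin(θ)^4.
Outer (θ from 0 to 2π): 262440π.

Therefore ∮_C P dx + Q dy = 262440π.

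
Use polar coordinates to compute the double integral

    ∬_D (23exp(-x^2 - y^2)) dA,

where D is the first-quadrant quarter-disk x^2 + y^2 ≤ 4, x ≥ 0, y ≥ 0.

The region D is 0 ≤ r ≤ 2, 0 ≤ θ ≤ π/2 in polar coordinates, where x = r cos(θ), y = r sin(θ), and dA = r dr dθ.

Under the substitution, the integrand becomes 23exp(-r^2), so

    ∬_D (23exp(-x^2 - y^2)) dA = ∫_{0}^{π/2} ∫_{0}^{2} (23exp(-r^2)) · r dr dθ.

Inner integral (in r): ∫_{0}^{2} (23exp(-r^2)) · r dr = 23/2 - 23exp(-4)/2.

Outer integral (in θ): ∫_{0}^{π/2} (23/2 - 23exp(-4)/2) dθ = -23π (1 - exp(4))exp(-4)/4.

Therefore ∬_D (23exp(-x^2 - y^2)) dA = -23π (1 - exp(4))exp(-4)/4.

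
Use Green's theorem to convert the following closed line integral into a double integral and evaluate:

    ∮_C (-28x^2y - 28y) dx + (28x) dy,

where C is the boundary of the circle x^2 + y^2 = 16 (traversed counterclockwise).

Green's theorem converts the closed line integral into a double integral over the enclosed region D:

    ∮_C P dx + Q dy = ∬_D (∂Q/∂x - ∂P/∂y) dA.

Here P = -28x^2y - 28y, Q = 28x, so

    ∂Q/∂x = 28,    ∂P/∂y = -28x^2 - 28,
    ∂Q/∂x - ∂P/∂y = 28x^2 + 56.

D is the region x^2 + y^2 ≤ 16. Evaluating the double integral:

In polar coordinates (x = r cos θ, y = r sin θ, dA = r dr dθ) the integrand becomes 28r^2cos(θ)^2 + 56, so

    ∬_D (28x^2 + 56) dA = ∫_0^{2π} ∫_0^{4} (28r^2cos(θ)^2 + 56) · r dr dθ.

Inner (r from 0 to 4): 1792cos(θ)^2 + 448.
Outer (θ from 0 to 2π): 2688π.

Therefore ∮_C P dx + Q dy = 2688π.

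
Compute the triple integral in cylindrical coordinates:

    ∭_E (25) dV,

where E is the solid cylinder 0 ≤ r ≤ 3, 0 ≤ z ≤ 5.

In cylindrical coordinates, x = r cos(θ), y = r sin(θ), z = z, and dV = r dr dθ dz.

The integrand becomes 25, so

    ∭_E (25) dV = ∫_{0}^{2π} ∫_{0}^{3} ∫_{0}^{5} (25) · r dz dr dθ.

Inner (z): 125r.
Middle (r from 0 to 3): 1125/2.
Outer (θ): 1125π.

Therefore the triple integral equals 1125π.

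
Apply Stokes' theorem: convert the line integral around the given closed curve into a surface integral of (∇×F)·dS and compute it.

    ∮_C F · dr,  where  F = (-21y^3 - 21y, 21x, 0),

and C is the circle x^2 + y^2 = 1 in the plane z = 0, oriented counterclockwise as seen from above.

Let S be the flat disk x^2 + y^2 ≤ 1 in the plane z = 0, with upward unit normal n̂ = ẑ. By Stokes' theorem,

    ∮_C F · dr = ∬_S (∇ × F) · n̂ dS = ∬_D (curl F)_z dA,

where D is the disk x^2 + y^2 ≤ 1.

Compute the curl of F = (-21y^3 - 21y, 21x, 0):
    (∇ × F)_x = ∂F_z/∂y - ∂F_y/∂z = 0,
    (∇ × F)_y = ∂F_x/∂z - ∂F_z/∂x = 0,
    (∇ × F)_z = ∂F_y/∂x - ∂F_x/∂y = 63y^2 + 42.

On z = 0, (curl F)_z = 63y^2 + 42.

Convert to polar (x = r cos θ, y = r sin θ, dA = r dr dθ); the integrand becomes 63r^2sin(θ)^2 + 42, so

    ∬_D (curl F)_z dA = ∫_0^{2π} ∫_0^{1} (63r^2sin(θ)^2 + 42) · r dr dθ.

Inner (r from 0 to 1): 63sin(θ)^2/4 + 21.
Outer (θ from 0 to 2π): 231π/4.

Therefore ∮_C F · dr = 231π/4.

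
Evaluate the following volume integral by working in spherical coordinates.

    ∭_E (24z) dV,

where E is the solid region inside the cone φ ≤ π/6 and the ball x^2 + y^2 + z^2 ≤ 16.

In spherical coordinates, x = ρ sin(φ) cos(θ), y = ρ sin(φ) sin(θ), z = ρ cos(φ), and dV = ρ^2 sin(φ) dρ dφ dθ.

The integrand becomes 24ρ cos(φ), so

    ∭_E (24z) dV = ∫_{0}^{2π} ∫_{0}^{π/6} ∫_{0}^{4} (24ρ cos(φ)) · ρ^2 sin(φ) dρ dφ dθ.

Inner (ρ): 768sin(2φ).
Middle (φ): 192.
Outer (θ): 384π.

Therefore the triple integral equals 384π.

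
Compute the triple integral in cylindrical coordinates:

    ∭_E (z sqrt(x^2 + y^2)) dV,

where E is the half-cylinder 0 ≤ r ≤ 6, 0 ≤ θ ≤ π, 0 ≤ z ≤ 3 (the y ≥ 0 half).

In cylindrical coordinates, x = r cos(θ), y = r sin(θ), z = z, and dV = r dr dθ dz.

The integrand becomes r z, so

    ∭_E (z sqrt(x^2 + y^2)) dV = ∫_{0}^{π} ∫_{0}^{6} ∫_{0}^{3} (r z) · r dz dr dθ.

Inner (z): 9r^2/2.
Middle (r from 0 to 6): 324.
Outer (θ): 324π.

Therefore the triple integral equals 324π.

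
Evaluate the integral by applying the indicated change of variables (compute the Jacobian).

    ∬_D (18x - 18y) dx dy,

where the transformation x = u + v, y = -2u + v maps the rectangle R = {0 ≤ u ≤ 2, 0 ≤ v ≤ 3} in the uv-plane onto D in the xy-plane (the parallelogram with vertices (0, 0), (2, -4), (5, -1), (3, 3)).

Compute the Jacobian determinant of (x, y) with respect to (u, v):

    ∂(x,y)/∂(u,v) = | 1  1 | = (1)(1) - (1)(-2) = 3.
                   | -2  1 |

Its absolute value is |J| = 3 (the area scaling factor).

Substituting x = u + v, y = -2u + v into the integrand,

    18x - 18y → 54u,

so the integral becomes

    ∬_R (54u) · |J| du dv = ∫_0^2 ∫_0^3 (162u) dv du.

Inner (v): 486u.
Outer (u): 972.

Therefore ∬_D (18x - 18y) dx dy = 972.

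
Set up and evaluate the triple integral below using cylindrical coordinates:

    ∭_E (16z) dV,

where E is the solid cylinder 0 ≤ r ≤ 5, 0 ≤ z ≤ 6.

In cylindrical coordinates, x = r cos(θ), y = r sin(θ), z = z, and dV = r dr dθ dz.

The integrand becomes 16z, so

    ∭_E (16z) dV = ∫_{0}^{2π} ∫_{0}^{5} ∫_{0}^{6} (16z) · r dz dr dθ.

Inner (z): 288r.
Middle (r from 0 to 5): 3600.
Outer (θ): 7200π.

Therefore the triple integral equals 7200π.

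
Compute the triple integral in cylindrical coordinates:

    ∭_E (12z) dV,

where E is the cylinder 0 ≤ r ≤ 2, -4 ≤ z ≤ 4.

In cylindrical coordinates, x = r cos(θ), y = r sin(θ), z = z, and dV = r dr dθ dz.

The integrand becomes 12z, so

    ∭_E (12z) dV = ∫_{0}^{2π} ∫_{0}^{2} ∫_{-4}^{4} (12z) · r dz dr dθ.

Inner (z): 0.
Middle (r from 0 to 2): 0.
Outer (θ): 0.

Therefore the triple integral equals 0.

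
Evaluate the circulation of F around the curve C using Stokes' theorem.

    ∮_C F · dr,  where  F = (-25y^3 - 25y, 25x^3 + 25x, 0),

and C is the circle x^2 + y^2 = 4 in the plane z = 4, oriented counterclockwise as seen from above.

Let S be the flat disk x^2 + y^2 ≤ 4 in the plane z = 4, with upward unit normal n̂ = ẑ. By Stokes' theorem,

    ∮_C F · dr = ∬_S (∇ × F) · n̂ dS = ∬_D (curl F)_z dA,

where D is the disk x^2 + y^2 ≤ 4.

Compute the curl of F = (-25y^3 - 25y, 25x^3 + 25x, 0):
    (∇ × F)_x = ∂F_z/∂y - ∂F_y/∂z = 0,
    (∇ × F)_y = ∂F_x/∂z - ∂F_z/∂x = 0,
    (∇ × F)_z = ∂F_y/∂x - ∂F_x/∂y = 75x^2 + 75y^2 + 50.

On z = 4, (curl F)_z = 75x^2 + 75y^2 + 50.

Convert to polar (x = r cos θ, y = r sin θ, dA = r dr dθ); the integrand becomes 75r^2 + 50, so

    ∬_D (curl F)_z dA = ∫_0^{2π} ∫_0^{2} (75r^2 + 50) · r dr dθ.

Inner (r from 0 to 2): 400.
Outer (θ from 0 to 2π): 800π.

Therefore ∮_C F · dr = 800π.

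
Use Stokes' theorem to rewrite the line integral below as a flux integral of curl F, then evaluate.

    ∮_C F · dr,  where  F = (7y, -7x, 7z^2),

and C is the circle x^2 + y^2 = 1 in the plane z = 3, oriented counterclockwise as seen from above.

Let S be the flat disk x^2 + y^2 ≤ 1 in the plane z = 3, with upward unit normal n̂ = ẑ. By Stokes' theorem,

    ∮_C F · dr = ∬_S (∇ × F) · n̂ dS = ∬_D (curl F)_z dA,

where D is the disk x^2 + y^2 ≤ 1.

Compute the curl of F = (7y, -7x, 7z^2):
    (∇ × F)_x = ∂F_z/∂y - ∂F_y/∂z = 0,
    (∇ × F)_y = ∂F_x/∂z - ∂F_z/∂x = 0,
    (∇ × F)_z = ∂F_y/∂x - ∂F_x/∂y = -14.

On z = 3, (curl F)_z = -14.

Convert to polar (x = r cos θ, y = r sin θ, dA = r dr dθ); the integrand becomes -14, so

    ∬_D (curl F)_z dA = ∫_0^{2π} ∫_0^{1} (-14) · r dr dθ.

Inner (r from 0 to 1): -7.
Outer (θ from 0 to 2π): -14π.

Therefore ∮_C F · dr = -14π.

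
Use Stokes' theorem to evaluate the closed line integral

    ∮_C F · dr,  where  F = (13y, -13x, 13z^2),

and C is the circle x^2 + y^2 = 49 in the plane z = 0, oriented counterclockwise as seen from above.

Let S be the flat disk x^2 + y^2 ≤ 49 in the plane z = 0, with upward unit normal n̂ = ẑ. By Stokes' theorem,

    ∮_C F · dr = ∬_S (∇ × F) · n̂ dS = ∬_D (curl F)_z dA,

where D is the disk x^2 + y^2 ≤ 49.

Compute the curl of F = (13y, -13x, 13z^2):
    (∇ × F)_x = ∂F_z/∂y - ∂F_y/∂z = 0,
    (∇ × F)_y = ∂F_x/∂z - ∂F_z/∂x = 0,
    (∇ × F)_z = ∂F_y/∂x - ∂F_x/∂y = -26.

On z = 0, (curl F)_z = -26.

Convert to polar (x = r cos θ, y = r sin θ, dA = r dr dθ); the integrand becomes -26, so

    ∬_D (curl F)_z dA = ∫_0^{2π} ∫_0^{7} (-26) · r dr dθ.

Inner (r from 0 to 7): -637.
Outer (θ from 0 to 2π): -1274π.

Therefore ∮_C F · dr = -1274π.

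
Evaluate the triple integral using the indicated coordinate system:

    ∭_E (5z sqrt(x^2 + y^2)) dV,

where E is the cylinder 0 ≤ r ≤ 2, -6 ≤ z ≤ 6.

In cylindrical coordinates, x = r cos(θ), y = r sin(θ), z = z, and dV = r dr dθ dz.

The integrand becomes 5r z, so

    ∭_E (5z sqrt(x^2 + y^2)) dV = ∫_{0}^{2π} ∫_{0}^{2} ∫_{-6}^{6} (5r z) · r dz dr dθ.

Inner (z): 0.
Middle (r from 0 to 2): 0.
Outer (θ): 0.

Therefore the triple integral equals 0.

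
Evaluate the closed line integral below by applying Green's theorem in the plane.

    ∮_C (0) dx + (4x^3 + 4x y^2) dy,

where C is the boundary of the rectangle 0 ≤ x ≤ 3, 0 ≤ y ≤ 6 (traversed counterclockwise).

Green's theorem converts the closed line integral into a double integral over the enclosed region D:

    ∮_C P dx + Q dy = ∬_D (∂Q/∂x - ∂P/∂y) dA.

Here P = 0, Q = 4x^3 + 4x y^2, so

    ∂Q/∂x = 12x^2 + 4y^2,    ∂P/∂y = 0,
    ∂Q/∂x - ∂P/∂y = 12x^2 + 4y^2.

D is the region 0 ≤ x ≤ 3, 0 ≤ y ≤ 6. Evaluating the double integral:

    ∬_D (12x^2 + 4y^2) dA = ∫_0^{3} ∫_0^{6} (12x^2 + 4y^2) dy dx.

Inner (y from 0 to 6): 72x^2 + 288.
Outer (x from 0 to 3): 1512.

Therefore ∮_C P dx + Q dy = 1512.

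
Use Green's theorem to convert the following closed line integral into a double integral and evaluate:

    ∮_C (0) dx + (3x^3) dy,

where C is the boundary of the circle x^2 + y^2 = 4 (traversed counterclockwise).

Green's theorem converts the closed line integral into a double integral over the enclosed region D:

    ∮_C P dx + Q dy = ∬_D (∂Q/∂x - ∂P/∂y) dA.

Here P = 0, Q = 3x^3, so

    ∂Q/∂x = 9x^2,    ∂P/∂y = 0,
    ∂Q/∂x - ∂P/∂y = 9x^2.

D is the region x^2 + y^2 ≤ 4. Evaluating the double integral:

In polar coordinates (x = r cos θ, y = r sin θ, dA = r dr dθ) the integrand becomes 9r^2cos(θ)^2, so

    ∬_D (9x^2) dA = ∫_0^{2π} ∫_0^{2} (9r^2cos(θ)^2) · r dr dθ.

Inner (r from 0 to 2): 36cos(θ)^2.
Outer (θ from 0 to 2π): 36π.

Therefore ∮_C P dx + Q dy = 36π.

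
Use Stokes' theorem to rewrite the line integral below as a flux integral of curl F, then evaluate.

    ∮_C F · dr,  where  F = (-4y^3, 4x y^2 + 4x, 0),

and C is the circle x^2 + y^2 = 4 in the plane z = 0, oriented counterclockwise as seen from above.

Let S be the flat disk x^2 + y^2 ≤ 4 in the plane z = 0, with upward unit normal n̂ = ẑ. By Stokes' theorem,

    ∮_C F · dr = ∬_S (∇ × F) · n̂ dS = ∬_D (curl F)_z dA,

where D is the disk x^2 + y^2 ≤ 4.

Compute the curl of F = (-4y^3, 4x y^2 + 4x, 0):
    (∇ × F)_x = ∂F_z/∂y - ∂F_y/∂z = 0,
    (∇ × F)_y = ∂F_x/∂z - ∂F_z/∂x = 0,
    (∇ × F)_z = ∂F_y/∂x - ∂F_x/∂y = 16y^2 + 4.

On z = 0, (curl F)_z = 16y^2 + 4.

Convert to polar (x = r cos θ, y = r sin θ, dA = r dr dθ); the integrand becomes 16r^2sin(θ)^2 + 4, so

    ∬_D (curl F)_z dA = ∫_0^{2π} ∫_0^{2} (16r^2sin(θ)^2 + 4) · r dr dθ.

Inner (r from 0 to 2): 64sin(θ)^2 + 8.
Outer (θ from 0 to 2π): 80π.

Therefore ∮_C F · dr = 80π.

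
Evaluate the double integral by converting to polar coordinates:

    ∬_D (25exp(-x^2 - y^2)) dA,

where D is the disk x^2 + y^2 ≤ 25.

The region D is 0 ≤ r ≤ 5, 0 ≤ θ ≤ 2π in polar coordinates, where x = r cos(θ), y = r sin(θ), and dA = r dr dθ.

Under the substitution, the integrand becomes 25exp(-r^2), so

    ∬_D (25exp(-x^2 - y^2)) dA = ∫_{0}^{2π} ∫_{0}^{5} (25exp(-r^2)) · r dr dθ.

Inner integral (in r): ∫_{0}^{5} (25exp(-r^2)) · r dr = 25/2 - 25exp(-25)/2.

Outer integral (in θ): ∫_{0}^{2π} (25/2 - 25exp(-25)/2) dθ = -25π exp(-25) + 25π.

Therefore ∬_D (25exp(-x^2 - y^2)) dA = -25π exp(-25) + 25π.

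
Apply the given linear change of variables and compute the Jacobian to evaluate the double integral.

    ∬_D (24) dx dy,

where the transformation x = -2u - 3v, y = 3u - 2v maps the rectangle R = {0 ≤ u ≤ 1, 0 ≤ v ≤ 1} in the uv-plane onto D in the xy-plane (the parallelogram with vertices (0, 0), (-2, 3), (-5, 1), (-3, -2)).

Compute the Jacobian determinant of (x, y) with respect to (u, v):

    ∂(x,y)/∂(u,v) = | -2  -3 | = (-2)(-2) - (-3)(3) = 13.
                   | 3  -2 |

Its absolute value is |J| = 13 (the area scaling factor).

Substituting x = -2u - 3v, y = 3u - 2v into the integrand,

    24 → 24,

so the integral becomes

    ∬_R (24) · |J| du dv = ∫_0^1 ∫_0^1 (312) dv du.

Inner (v): 312.
Outer (u): 312.

Therefore ∬_D (24) dx dy = 312.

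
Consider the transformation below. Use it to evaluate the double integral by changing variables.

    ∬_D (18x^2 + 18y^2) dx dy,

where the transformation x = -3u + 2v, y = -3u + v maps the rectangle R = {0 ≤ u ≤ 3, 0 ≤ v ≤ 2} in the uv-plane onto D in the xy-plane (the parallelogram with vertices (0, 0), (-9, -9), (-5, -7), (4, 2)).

Compute the Jacobian determinant of (x, y) with respect to (u, v):

    ∂(x,y)/∂(u,v) = | -3  2 | = (-3)(1) - (2)(-3) = 3.
                   | -3  1 |

Its absolute value is |J| = 3 (the area scaling factor).

Substituting x = -3u + 2v, y = -3u + v into the integrand,

    18x^2 + 18y^2 → 324u^2 - 324u v + 90v^2,

so the integral becomes

    ∬_R (324u^2 - 324u v + 90v^2) · |J| du dv = ∫_0^3 ∫_0^2 (972u^2 - 972u v + 270v^2) dv du.

Inner (v): 1944u^2 - 1944u + 720.
Outer (u): 10908.

Therefore ∬_D (18x^2 + 18y^2) dx dy = 10908.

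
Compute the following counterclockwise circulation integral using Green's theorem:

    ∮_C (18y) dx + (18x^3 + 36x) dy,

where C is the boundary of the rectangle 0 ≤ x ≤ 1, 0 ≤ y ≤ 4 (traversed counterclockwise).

Green's theorem converts the closed line integral into a double integral over the enclosed region D:

    ∮_C P dx + Q dy = ∬_D (∂Q/∂x - ∂P/∂y) dA.

Here P = 18y, Q = 18x^3 + 36x, so

    ∂Q/∂x = 54x^2 + 36,    ∂P/∂y = 18,
    ∂Q/∂x - ∂P/∂y = 54x^2 + 18.

D is the region 0 ≤ x ≤ 1, 0 ≤ y ≤ 4. Evaluating the double integral:

    ∬_D (54x^2 + 18) dA = ∫_0^{1} ∫_0^{4} (54x^2 + 18) dy dx.

Inner (y from 0 to 4): 216x^2 + 72.
Outer (x from 0 to 1): 144.

Therefore ∮_C P dx + Q dy = 144.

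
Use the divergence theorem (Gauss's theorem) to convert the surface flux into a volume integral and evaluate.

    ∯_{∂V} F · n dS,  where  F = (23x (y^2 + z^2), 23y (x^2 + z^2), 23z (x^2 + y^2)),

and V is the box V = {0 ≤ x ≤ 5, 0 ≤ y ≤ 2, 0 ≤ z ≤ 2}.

By the divergence theorem,

    ∯_{∂V} F · n dS = ∭_V (∇ · F) dV.

Compute the divergence:
    ∇ · F = ∂F_x/∂x + ∂F_y/∂y + ∂F_z/∂z = 23y^2 + 23z^2 + 23x^2 + 23z^2 + 23x^2 + 23y^2 = 46x^2 + 46y^2 + 46z^2.

V is a rectangular box, so dV = dx dy dz with 0 ≤ x ≤ 5, 0 ≤ y ≤ 2, 0 ≤ z ≤ 2.

Integrate (46x^2 + 46y^2 + 46z^2) over V as an iterated integral:

    ∭_V (∇·F) dV = ∫_0^{5} ∫_0^{2} ∫_0^{2} (46x^2 + 46y^2 + 46z^2) dz dy dx.

Inner (z from 0 to 2): 92x^2 + 92y^2 + 368/3.
Middle (y from 0 to 2): 184x^2 + 1472/3.
Outer (x from 0 to 5): 10120.

Therefore ∯_{∂V} F · n dS = 10120.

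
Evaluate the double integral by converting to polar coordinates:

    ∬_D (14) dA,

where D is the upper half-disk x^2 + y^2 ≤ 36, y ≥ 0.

The region D is 0 ≤ r ≤ 6, 0 ≤ θ ≤ π in polar coordinates, where x = r cos(θ), y = r sin(θ), and dA = r dr dθ.

Under the substitution, the integrand becomes 14, so

    ∬_D (14) dA = ∫_{0}^{π} ∫_{0}^{6} (14) · r dr dθ.

Inner integral (in r): ∫_{0}^{6} (14) · r dr = 252.

Outer integral (in θ): ∫_{0}^{π} (252) dθ = 252π.

Therefore ∬_D (14) dA = 252π.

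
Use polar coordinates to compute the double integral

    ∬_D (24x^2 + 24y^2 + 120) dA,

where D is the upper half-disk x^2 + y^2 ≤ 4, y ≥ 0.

The region D is 0 ≤ r ≤ 2, 0 ≤ θ ≤ π in polar coordinates, where x = r cos(θ), y = r sin(θ), and dA = r dr dθ.

Under the substitution, the integrand becomes 24r^2 + 120, so

    ∬_D (24x^2 + 24y^2 + 120) dA = ∫_{0}^{π} ∫_{0}^{2} (24r^2 + 120) · r dr dθ.

Inner integral (in r): ∫_{0}^{2} (24r^2 + 120) · r dr = 336.

Outer integral (in θ): ∫_{0}^{π} (336) dθ = 336π.

Therefore ∬_D (24x^2 + 24y^2 + 120) dA = 336π.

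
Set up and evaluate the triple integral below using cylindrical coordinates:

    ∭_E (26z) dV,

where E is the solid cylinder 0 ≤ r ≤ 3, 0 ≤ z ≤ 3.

In cylindrical coordinates, x = r cos(θ), y = r sin(θ), z = z, and dV = r dr dθ dz.

The integrand becomes 26z, so

    ∭_E (26z) dV = ∫_{0}^{2π} ∫_{0}^{3} ∫_{0}^{3} (26z) · r dz dr dθ.

Inner (z): 117r.
Middle (r from 0 to 3): 1053/2.
Outer (θ): 1053π.

Therefore the triple integral equals 1053π.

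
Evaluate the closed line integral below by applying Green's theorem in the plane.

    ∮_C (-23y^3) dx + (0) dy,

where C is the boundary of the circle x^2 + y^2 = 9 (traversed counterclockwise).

Green's theorem converts the closed line integral into a double integral over the enclosed region D:

    ∮_C P dx + Q dy = ∬_D (∂Q/∂x - ∂P/∂y) dA.

Here P = -23y^3, Q = 0, so

    ∂Q/∂x = 0,    ∂P/∂y = -69y^2,
    ∂Q/∂x - ∂P/∂y = 69y^2.

D is the region x^2 + y^2 ≤ 9. Evaluating the double integral:

In polar coordinates (x = r cos θ, y = r sin θ, dA = r dr dθ) the integrand becomes 69r^2sin(θ)^2, so

    ∬_D (69y^2) dA = ∫_0^{2π} ∫_0^{3} (69r^2sin(θ)^2) · r dr dθ.

Inner (r from 0 to 3): 5589sin(θ)^2/4.
Outer (θ from 0 to 2π): 5589π/4.

Therefore ∮_C P dx + Q dy = 5589π/4.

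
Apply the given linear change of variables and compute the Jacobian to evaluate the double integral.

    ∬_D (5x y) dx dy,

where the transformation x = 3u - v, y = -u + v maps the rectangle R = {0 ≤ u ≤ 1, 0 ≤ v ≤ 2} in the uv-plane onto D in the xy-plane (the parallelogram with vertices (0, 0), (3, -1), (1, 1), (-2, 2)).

Compute the Jacobian determinant of (x, y) with respect to (u, v):

    ∂(x,y)/∂(u,v) = | 3  -1 | = (3)(1) - (-1)(-1) = 2.
                   | -1  1 |

Its absolute value is |J| = 2 (the area scaling factor).

Substituting x = 3u - v, y = -u + v into the integrand,

    5x y → -15u^2 + 20u v - 5v^2,

so the integral becomes

    ∬_R (-15u^2 + 20u v - 5v^2) · |J| du dv = ∫_0^1 ∫_0^2 (-30u^2 + 40u v - 10v^2) dv du.

Inner (v): -60u^2 + 80u - 80/3.
Outer (u): -20/3.

Therefore ∬_D (5x y) dx dy = -20/3.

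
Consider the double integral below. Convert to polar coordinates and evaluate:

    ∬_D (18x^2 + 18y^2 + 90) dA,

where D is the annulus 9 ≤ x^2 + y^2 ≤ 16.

The region D is 3 ≤ r ≤ 4, 0 ≤ θ ≤ 2π in polar coordinates, where x = r cos(θ), y = r sin(θ), and dA = r dr dθ.

Under the substitution, the integrand becomes 18r^2 + 90, so

    ∬_D (18x^2 + 18y^2 + 90) dA = ∫_{0}^{2π} ∫_{3}^{4} (18r^2 + 90) · r dr dθ.

Inner integral (in r): ∫_{3}^{4} (18r^2 + 90) · r dr = 2205/2.

Outer integral (in θ): ∫_{0}^{2π} (2205/2) dθ = 2205π.

Therefore ∬_D (18x^2 + 18y^2 + 90) dA = 2205π.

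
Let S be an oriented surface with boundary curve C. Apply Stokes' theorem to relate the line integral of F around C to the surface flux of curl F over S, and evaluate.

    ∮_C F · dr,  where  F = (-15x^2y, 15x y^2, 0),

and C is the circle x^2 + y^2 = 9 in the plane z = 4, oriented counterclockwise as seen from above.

Let S be the flat disk x^2 + y^2 ≤ 9 in the plane z = 4, with upward unit normal n̂ = ẑ. By Stokes' theorem,

    ∮_C F · dr = ∬_S (∇ × F) · n̂ dS = ∬_D (curl F)_z dA,

where D is the disk x^2 + y^2 ≤ 9.

Compute the curl of F = (-15x^2y, 15x y^2, 0):
    (∇ × F)_x = ∂F_z/∂y - ∂F_y/∂z = 0,
    (∇ × F)_y = ∂F_x/∂z - ∂F_z/∂x = 0,
    (∇ × F)_z = ∂F_y/∂x - ∂F_x/∂y = 15x^2 + 15y^2.

On z = 4, (curl F)_z = 15x^2 + 15y^2.

Convert to polar (x = r cos θ, y = r sin θ, dA = r dr dθ); the integrand becomes 15r^2, so

    ∬_D (curl F)_z dA = ∫_0^{2π} ∫_0^{3} (15r^2) · r dr dθ.

Inner (r from 0 to 3): 1215/4.
Outer (θ from 0 to 2π): 1215π/2.

Therefore ∮_C F · dr = 1215π/2.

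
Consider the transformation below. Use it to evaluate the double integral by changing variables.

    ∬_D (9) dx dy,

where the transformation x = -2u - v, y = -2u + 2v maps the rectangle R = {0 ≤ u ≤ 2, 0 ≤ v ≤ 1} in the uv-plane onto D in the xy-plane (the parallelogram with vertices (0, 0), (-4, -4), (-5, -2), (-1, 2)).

Compute the Jacobian determinant of (x, y) with respect to (u, v):

    ∂(x,y)/∂(u,v) = | -2  -1 | = (-2)(2) - (-1)(-2) = -6.
                   | -2  2 |

Its absolute value is |J| = 6 (the area scaling factor).

Substituting x = -2u - v, y = -2u + 2v into the integrand,

    9 → 9,

so the integral becomes

    ∬_R (9) · |J| du dv = ∫_0^2 ∫_0^1 (54) dv du.

Inner (v): 54.
Outer (u): 108.

Therefore ∬_D (9) dx dy = 108.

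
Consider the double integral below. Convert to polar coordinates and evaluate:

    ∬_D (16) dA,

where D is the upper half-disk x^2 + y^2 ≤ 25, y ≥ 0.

The region D is 0 ≤ r ≤ 5, 0 ≤ θ ≤ π in polar coordinates, where x = r cos(θ), y = r sin(θ), and dA = r dr dθ.

Under the substitution, the integrand becomes 16, so

    ∬_D (16) dA = ∫_{0}^{π} ∫_{0}^{5} (16) · r dr dθ.

Inner integral (in r): ∫_{0}^{5} (16) · r dr = 200.

Outer integral (in θ): ∫_{0}^{π} (200) dθ = 200π.

Therefore ∬_D (16) dA = 200π.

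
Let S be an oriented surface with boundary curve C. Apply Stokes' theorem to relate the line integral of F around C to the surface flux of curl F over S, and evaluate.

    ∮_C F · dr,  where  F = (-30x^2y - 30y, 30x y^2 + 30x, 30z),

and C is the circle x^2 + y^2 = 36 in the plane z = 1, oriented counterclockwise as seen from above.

Let S be the flat disk x^2 + y^2 ≤ 36 in the plane z = 1, with upward unit normal n̂ = ẑ. By Stokes' theorem,

    ∮_C F · dr = ∬_S (∇ × F) · n̂ dS = ∬_D (curl F)_z dA,

where D is the disk x^2 + y^2 ≤ 36.

Compute the curl of F = (-30x^2y - 30y, 30x y^2 + 30x, 30z):
    (∇ × F)_x = ∂F_z/∂y - ∂F_y/∂z = 0,
    (∇ × F)_y = ∂F_x/∂z - ∂F_z/∂x = 0,
    (∇ × F)_z = ∂F_y/∂x - ∂F_x/∂y = 30x^2 + 30y^2 + 60.

On z = 1, (curl F)_z = 30x^2 + 30y^2 + 60.

Convert to polar (x = r cos θ, y = r sin θ, dA = r dr dθ); the integrand becomes 30r^2 + 60, so

    ∬_D (curl F)_z dA = ∫_0^{2π} ∫_0^{6} (30r^2 + 60) · r dr dθ.

Inner (r from 0 to 6): 10800.
Outer (θ from 0 to 2π): 21600π.

Therefore ∮_C F · dr = 21600π.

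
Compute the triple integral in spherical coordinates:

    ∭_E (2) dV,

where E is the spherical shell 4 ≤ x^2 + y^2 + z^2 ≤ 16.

In spherical coordinates, x = ρ sin(φ) cos(θ), y = ρ sin(φ) sin(θ), z = ρ cos(φ), and dV = ρ^2 sin(φ) dρ dφ dθ.

The integrand becomes 2, so

    ∭_E (2) dV = ∫_{0}^{2π} ∫_{0}^{π} ∫_{2}^{4} (2) · ρ^2 sin(φ) dρ dφ dθ.

Inner (ρ): 112sin(φ)/3.
Middle (φ): 224/3.
Outer (θ): 448π/3.

Therefore the triple integral equals 448π/3.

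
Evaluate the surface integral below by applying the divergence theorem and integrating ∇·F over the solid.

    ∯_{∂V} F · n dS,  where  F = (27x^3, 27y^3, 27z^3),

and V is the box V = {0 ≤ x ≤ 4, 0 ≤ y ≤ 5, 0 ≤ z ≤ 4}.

By the divergence theorem,

    ∯_{∂V} F · n dS = ∭_V (∇ · F) dV.

Compute the divergence:
    ∇ · F = ∂F_x/∂x + ∂F_y/∂y + ∂F_z/∂z = 81x^2 + 81y^2 + 81z^2.

V is a rectangular box, so dV = dx dy dz with 0 ≤ x ≤ 4, 0 ≤ y ≤ 5, 0 ≤ z ≤ 4.

Integrate (81x^2 + 81y^2 + 81z^2) over V as an iterated integral:

    ∭_V (∇·F) dV = ∫_0^{4} ∫_0^{5} ∫_0^{4} (81x^2 + 81y^2 + 81z^2) dz dy dx.

Inner (z from 0 to 4): 324x^2 + 324y^2 + 1728.
Middle (y from 0 to 5): 1620x^2 + 22140.
Outer (x from 0 to 4): 123120.

Therefore ∯_{∂V} F · n dS = 123120.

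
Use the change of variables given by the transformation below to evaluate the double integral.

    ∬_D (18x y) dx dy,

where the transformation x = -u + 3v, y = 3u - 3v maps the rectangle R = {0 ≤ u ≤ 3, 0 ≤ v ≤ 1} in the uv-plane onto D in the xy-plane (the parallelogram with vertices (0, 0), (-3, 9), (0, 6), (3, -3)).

Compute the Jacobian determinant of (x, y) with respect to (u, v):

    ∂(x,y)/∂(u,v) = | -1  3 | = (-1)(-3) - (3)(3) = -6.
                   | 3  -3 |

Its absolute value is |J| = 6 (the area scaling factor).

Substituting x = -u + 3v, y = 3u - 3v into the integrand,

    18x y → -54u^2 + 216u v - 162v^2,

so the integral becomes

    ∬_R (-54u^2 + 216u v - 162v^2) · |J| du dv = ∫_0^3 ∫_0^1 (-324u^2 + 1296u v - 972v^2) dv du.

Inner (v): -324u^2 + 648u - 324.
Outer (u): -972.

Therefore ∬_D (18x y) dx dy = -972.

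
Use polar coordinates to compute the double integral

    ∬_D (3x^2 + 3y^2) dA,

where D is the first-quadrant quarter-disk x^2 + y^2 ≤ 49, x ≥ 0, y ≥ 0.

The region D is 0 ≤ r ≤ 7, 0 ≤ θ ≤ π/2 in polar coordinates, where x = r cos(θ), y = r sin(θ), and dA = r dr dθ.

Under the substitution, the integrand becomes 3r^2, so

    ∬_D (3x^2 + 3y^2) dA = ∫_{0}^{π/2} ∫_{0}^{7} (3r^2) · r dr dθ.

Inner integral (in r): ∫_{0}^{7} (3r^2) · r dr = 7203/4.

Outer integral (in θ): ∫_{0}^{π/2} (7203/4) dθ = 7203π/8.

Therefore ∬_D (3x^2 + 3y^2) dA = 7203π/8.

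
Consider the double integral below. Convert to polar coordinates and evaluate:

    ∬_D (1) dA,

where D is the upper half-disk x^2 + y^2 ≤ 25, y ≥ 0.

The region D is 0 ≤ r ≤ 5, 0 ≤ θ ≤ π in polar coordinates, where x = r cos(θ), y = r sin(θ), and dA = r dr dθ.

Under the substitution, the integrand becomes 1, so

    ∬_D (1) dA = ∫_{0}^{π} ∫_{0}^{5} (1) · r dr dθ.

Inner integral (in r): ∫_{0}^{5} (1) · r dr = 25/2.

Outer integral (in θ): ∫_{0}^{π} (25/2) dθ = 25π/2.

Therefore ∬_D (1) dA = 25π/2.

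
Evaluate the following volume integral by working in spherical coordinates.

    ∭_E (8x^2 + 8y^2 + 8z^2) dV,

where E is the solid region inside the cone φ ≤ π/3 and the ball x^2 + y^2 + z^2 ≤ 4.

In spherical coordinates, x = ρ sin(φ) cos(θ), y = ρ sin(φ) sin(θ), z = ρ cos(φ), and dV = ρ^2 sin(φ) dρ dφ dθ.

The integrand becomes 8ρ^2, so

    ∭_E (8x^2 + 8y^2 + 8z^2) dV = ∫_{0}^{2π} ∫_{0}^{π/3} ∫_{0}^{2} (8ρ^2) · ρ^2 sin(φ) dρ dφ dθ.

Inner (ρ): 256sin(φ)/5.
Middle (φ): 128/5.
Outer (θ): 256π/5.

Therefore the triple integral equals 256π/5.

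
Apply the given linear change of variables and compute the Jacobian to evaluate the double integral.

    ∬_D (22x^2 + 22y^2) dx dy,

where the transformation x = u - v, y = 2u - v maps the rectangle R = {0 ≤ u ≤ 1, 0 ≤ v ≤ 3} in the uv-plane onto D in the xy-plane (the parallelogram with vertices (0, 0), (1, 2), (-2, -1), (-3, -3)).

Compute the Jacobian determinant of (x, y) with respect to (u, v):

    ∂(x,y)/∂(u,v) = | 1  -1 | = (1)(-1) - (-1)(2) = 1.
                   | 2  -1 |

Its absolute value is |J| = 1 (the area scaling factor).

Substituting x = u - v, y = 2u - v into the integrand,

    22x^2 + 22y^2 → 110u^2 - 132u v + 44v^2,

so the integral becomes

    ∬_R (110u^2 - 132u v + 44v^2) · |J| du dv = ∫_0^1 ∫_0^3 (110u^2 - 132u v + 44v^2) dv du.

Inner (v): 330u^2 - 594u + 396.
Outer (u): 209.

Therefore ∬_D (22x^2 + 22y^2) dx dy = 209.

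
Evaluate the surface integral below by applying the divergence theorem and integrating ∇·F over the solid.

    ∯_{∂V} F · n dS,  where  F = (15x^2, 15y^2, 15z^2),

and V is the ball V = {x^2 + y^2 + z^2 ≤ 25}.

By the divergence theorem,

    ∯_{∂V} F · n dS = ∭_V (∇ · F) dV.

Compute the divergence:
    ∇ · F = ∂F_x/∂x + ∂F_y/∂y + ∂F_z/∂z = 30x + 30y + 30z.

In spherical coordinates, x = ρ sin(φ) cos(θ), y = ρ sin(φ) sin(θ), z = ρ cos(φ), dV = ρ^2 sin(φ) dρ dφ dθ, with 0 ≤ ρ ≤ 5, 0 ≤ φ ≤ π, 0 ≤ θ ≤ 2π.

The integrand, after substitution and multiplying by the volume element, becomes (30ρ (sqrt(2)sin(φ)sin(θ + π/4) + cos(φ))) · ρ^2 sin(φ), so

    ∭_V (∇·F) dV = ∫_0^{2π} ∫_0^{π} ∫_0^{5} (30ρ (sqrt(2)sin(φ)sin(θ + π/4) + cos(φ))) · ρ^2 sin(φ) dρ dφ dθ.

Inner (ρ from 0 to 5): 9375(sqrt(2)sin(φ)sin(θ + π/4) + cos(φ))sin(φ)/2.
Middle (φ from 0 to π): 9375sqrt(2)π sin(θ + π/4)/4.
Outer (θ from 0 to 2π): 0.

Therefore ∯_{∂V} F · n dS = 0.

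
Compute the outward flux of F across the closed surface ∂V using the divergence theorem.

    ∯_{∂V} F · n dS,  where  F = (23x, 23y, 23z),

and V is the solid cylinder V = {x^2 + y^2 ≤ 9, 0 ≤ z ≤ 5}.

By the divergence theorem,

    ∯_{∂V} F · n dS = ∭_V (∇ · F) dV.

Compute the divergence:
    ∇ · F = ∂F_x/∂x + ∂F_y/∂y + ∂F_z/∂z = 23 + 23 + 23 = 69.

In cylindrical coordinates, x = r cos(θ), y = r sin(θ), z = z, dV = r dr dθ dz, with 0 ≤ r ≤ 3, 0 ≤ θ ≤ 2π, 0 ≤ z ≤ 5.

The integrand, after substitution and multiplying by the volume element, becomes (69) · r, so

    ∭_V (∇·F) dV = ∫_0^{2π} ∫_0^{3} ∫_0^{5} (69) · r dz dr dθ.

Inner (z from 0 to 5): 345r.
Middle (r from 0 to 3): 3105/2.
Outer (θ from 0 to 2π): 3105π.

Therefore ∯_{∂V} F · n dS = 3105π.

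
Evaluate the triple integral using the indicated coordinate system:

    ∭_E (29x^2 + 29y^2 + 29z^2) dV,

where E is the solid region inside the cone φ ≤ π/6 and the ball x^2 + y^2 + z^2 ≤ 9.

In spherical coordinates, x = ρ sin(φ) cos(θ), y = ρ sin(φ) sin(θ), z = ρ cos(φ), and dV = ρ^2 sin(φ) dρ dφ dθ.

The integrand becomes 29ρ^2, so

    ∭_E (29x^2 + 29y^2 + 29z^2) dV = ∫_{0}^{2π} ∫_{0}^{π/6} ∫_{0}^{3} (29ρ^2) · ρ^2 sin(φ) dρ dφ dθ.

Inner (ρ): 7047sin(φ)/5.
Middle (φ): 7047/5 - 7047sqrt(3)/10.
Outer (θ): 7047π (2 - sqrt(3))/5.

Therefore the triple integral equals 7047π (2 - sqrt(3))/5.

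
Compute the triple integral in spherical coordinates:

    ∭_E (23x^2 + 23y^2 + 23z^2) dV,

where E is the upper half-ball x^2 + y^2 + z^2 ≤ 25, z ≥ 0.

In spherical coordinates, x = ρ sin(φ) cos(θ), y = ρ sin(φ) sin(θ), z = ρ cos(φ), and dV = ρ^2 sin(φ) dρ dφ dθ.

The integrand becomes 23ρ^2, so

    ∭_E (23x^2 + 23y^2 + 23z^2) dV = ∫_{0}^{2π} ∫_{0}^{π/2} ∫_{0}^{5} (23ρ^2) · ρ^2 sin(φ) dρ dφ dθ.

Inner (ρ): 14375sin(φ).
Middle (φ): 14375.
Outer (θ): 28750π.

Therefore the triple integral equals 28750π.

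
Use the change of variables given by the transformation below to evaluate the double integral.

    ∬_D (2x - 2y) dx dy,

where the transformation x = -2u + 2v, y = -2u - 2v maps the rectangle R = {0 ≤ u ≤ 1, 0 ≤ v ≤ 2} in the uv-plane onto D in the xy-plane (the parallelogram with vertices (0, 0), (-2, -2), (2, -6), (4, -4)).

Compute the Jacobian determinant of (x, y) with respect to (u, v):

    ∂(x,y)/∂(u,v) = | -2  2 | = (-2)(-2) - (2)(-2) = 8.
                   | -2  -2 |

Its absolute value is |J| = 8 (the area scaling factor).

Substituting x = -2u + 2v, y = -2u - 2v into the integrand,

    2x - 2y → 8v,

so the integral becomes

    ∬_R (8v) · |J| du dv = ∫_0^1 ∫_0^2 (64v) dv du.

Inner (v): 128.
Outer (u): 128.

Therefore ∬_D (2x - 2y) dx dy = 128.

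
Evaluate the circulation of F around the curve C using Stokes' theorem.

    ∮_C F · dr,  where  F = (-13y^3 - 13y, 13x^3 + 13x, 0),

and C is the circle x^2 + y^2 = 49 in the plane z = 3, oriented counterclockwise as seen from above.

Let S be the flat disk x^2 + y^2 ≤ 49 in the plane z = 3, with upward unit normal n̂ = ẑ. By Stokes' theorem,

    ∮_C F · dr = ∬_S (∇ × F) · n̂ dS = ∬_D (curl F)_z dA,

where D is the disk x^2 + y^2 ≤ 49.

Compute the curl of F = (-13y^3 - 13y, 13x^3 + 13x, 0):
    (∇ × F)_x = ∂F_z/∂y - ∂F_y/∂z = 0,
    (∇ × F)_y = ∂F_x/∂z - ∂F_z/∂x = 0,
    (∇ × F)_z = ∂F_y/∂x - ∂F_x/∂y = 39x^2 + 39y^2 + 26.

On z = 3, (curl F)_z = 39x^2 + 39y^2 + 26.

Convert to polar (x = r cos θ, y = r sin θ, dA = r dr dθ); the integrand becomes 39r^2 + 26, so

    ∬_D (curl F)_z dA = ∫_0^{2π} ∫_0^{7} (39r^2 + 26) · r dr dθ.

Inner (r from 0 to 7): 96187/4.
Outer (θ from 0 to 2π): 96187π/2.

Therefore ∮_C F · dr = 96187π/2.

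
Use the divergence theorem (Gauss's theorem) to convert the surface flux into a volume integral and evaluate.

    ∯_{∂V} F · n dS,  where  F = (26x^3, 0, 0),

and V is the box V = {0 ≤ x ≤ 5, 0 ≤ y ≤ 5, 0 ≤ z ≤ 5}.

By the divergence theorem,

    ∯_{∂V} F · n dS = ∭_V (∇ · F) dV.

Compute the divergence:
    ∇ · F = ∂F_x/∂x + ∂F_y/∂y + ∂F_z/∂z = 78x^2 + 0 + 0 = 78x^2.

V is a rectangular box, so dV = dx dy dz with 0 ≤ x ≤ 5, 0 ≤ y ≤ 5, 0 ≤ z ≤ 5.

Integrate (78x^2) over V as an iterated integral:

    ∭_V (∇·F) dV = ∫_0^{5} ∫_0^{5} ∫_0^{5} (78x^2) dz dy dx.

Inner (z from 0 to 5): 390x^2.
Middle (y from 0 to 5): 1950x^2.
Outer (x from 0 to 5): 81250.

Therefore ∯_{∂V} F · n dS = 81250.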